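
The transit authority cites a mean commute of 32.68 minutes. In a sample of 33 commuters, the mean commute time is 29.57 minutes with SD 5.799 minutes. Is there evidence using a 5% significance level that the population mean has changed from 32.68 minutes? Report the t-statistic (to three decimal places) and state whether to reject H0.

t = -3.081; reject H0

H0: μ = 32.68; H1: μ ≠ 32.68 (one-sample t-test, two-sided).
t = (x̄ − μ₀)/(s/√n) = (29.57 − 32.68)/(5.799/√33) = -3.081
df = n − 1 = 32
Two-sided p-value ≈ 0.004
Since p ≈ 0.004 < α = 0.05, reject H0; the evidence is statistically significant.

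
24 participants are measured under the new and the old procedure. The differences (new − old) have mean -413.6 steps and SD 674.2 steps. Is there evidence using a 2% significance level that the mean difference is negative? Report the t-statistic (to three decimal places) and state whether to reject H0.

t = -3.005; reject H0

H0: μ_d = 0; H1: μ_d < 0 (paired t-test on the differences, left-tailed).
t = d̄/(s_d/√n) = -413.6/(674.2/√24) = -3.005
df = n − 1 = 23
p-value = P(T ≤ -3.005) ≈ 0.0032
Since p ≈ 0.0032 < α = 0.02, reject H0; the data support H1.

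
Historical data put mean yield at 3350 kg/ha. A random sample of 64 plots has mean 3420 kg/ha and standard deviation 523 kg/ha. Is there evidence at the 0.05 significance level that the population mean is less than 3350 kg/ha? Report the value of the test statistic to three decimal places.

1.071

H0: μ = 3350; H1: μ < 3350 (one-sample t-test, left-tailed).
t = (x̄ − μ₀)/(s/√n) = (3420 − 3350)/(523/√64) = 1.071
df = n − 1 = 63
p-value = P(T ≤ 1.071) ≈ 0.8558
Since p ≈ 0.8558 > α = 0.05, fail to reject H0; the evidence is not statistically significant.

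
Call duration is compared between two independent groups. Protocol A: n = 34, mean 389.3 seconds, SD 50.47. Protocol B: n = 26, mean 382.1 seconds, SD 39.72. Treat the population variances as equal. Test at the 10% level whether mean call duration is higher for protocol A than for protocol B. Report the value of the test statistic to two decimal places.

0.60

Let group 1 = protocol A, group 2 = protocol B. H0: μ_1 = μ_2; H1: μ_1 > μ_2 (two-sample pooled-variance t-test, right-tailed).
s_p² = [(34−1)·50.47² + (26−1)·39.72²]/(34+26−2) = 2129.31
t = (389.3 − 382.1)/√[2129.31·(1/34 + 1/26)] = 0.60
df = n₁ + n₂ − 2 = 58
p-value = P(T ≥ 0.60) ≈ 0.2758
Since p ≈ 0.2758 > α = 0.1, fail to reject H0; the data do not provide sufficient evidence against H0.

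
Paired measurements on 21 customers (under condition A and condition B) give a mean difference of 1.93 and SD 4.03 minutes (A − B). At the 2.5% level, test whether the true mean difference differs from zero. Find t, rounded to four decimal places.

H0: μ_d = 0; H1: μ_d ≠ 0 (paired t-test on the differences, two-sided).
t = d̄/(s_d/√n) = 1.93/(4.03/√21) = 2.1946
df = n − 1 = 20
Two-sided p-value ≈ 0.040
Since p ≈ 0.040 > α = 0.025, fail to reject H0; the data do not provide sufficient evidence against H0.

2.1946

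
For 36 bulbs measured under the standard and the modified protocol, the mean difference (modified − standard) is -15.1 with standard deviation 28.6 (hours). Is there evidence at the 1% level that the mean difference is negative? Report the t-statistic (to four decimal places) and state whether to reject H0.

H0: μ_d = 0; H1: μ_d < 0 (paired t-test on the differences, left-tailed).
t = d̄/(s_d/√n) = -15.1/(28.6/√36) = -3.1678
df = n − 1 = 35
p-value = P(T ≤ -3.1678) ≈ 0.002
Since p ≈ 0.002 < α = 0.01, reject H0; the data support H1.

t = -3.1678; reject H0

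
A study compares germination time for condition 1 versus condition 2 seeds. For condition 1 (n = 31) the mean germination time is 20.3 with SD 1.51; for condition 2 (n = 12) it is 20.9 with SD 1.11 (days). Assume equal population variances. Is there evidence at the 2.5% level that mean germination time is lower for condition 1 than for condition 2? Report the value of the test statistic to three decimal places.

-1.248

Let group 1 = condition 1, group 2 = condition 2. H0: μ_1 = μ_2; H1: μ_1 < μ_2 (two-sample pooled-variance t-test, left-tailed).
s_p² = [(31−1)·1.51² + (12−1)·1.11²]/(31+12−2) = 1.99893
t = (20.3 − 20.9)/√[1.99893·(1/31 + 1/12)] = -1.248
df = n₁ + n₂ − 2 = 41
p-value = P(T ≤ -1.248) ≈ 0.1095
Since p ≈ 0.1095 > α = 0.025, fail to reject H0; the data do not provide sufficient evidence against H0.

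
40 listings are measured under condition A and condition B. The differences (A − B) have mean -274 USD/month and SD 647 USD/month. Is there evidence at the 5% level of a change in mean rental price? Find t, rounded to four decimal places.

H0: μ_d = 0; H1: μ_d ≠ 0 (paired t-test on the differences, two-sided).
t = d̄/(s_d/√n) = -274/(647/√40) = -2.6784
df = n − 1 = 39
Two-sided p-value ≈ 0.0108
Since p ≈ 0.0108 < α = 0.05, reject H0; the evidence is statistically significant.

-2.6784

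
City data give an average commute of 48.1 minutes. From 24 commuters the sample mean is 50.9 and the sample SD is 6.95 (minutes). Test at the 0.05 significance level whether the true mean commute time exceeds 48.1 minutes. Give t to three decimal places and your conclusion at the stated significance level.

t = 1.974; reject H0

H0: μ = 48.1; H1: μ > 48.1 (one-sample t-test, right-tailed).
t = (x̄ − μ₀)/(s/√n) = (50.9 − 48.1)/(6.95/√24) = 1.974
df = n − 1 = 23
p-value = P(T ≥ 1.974) ≈ 0.0303
Since p ≈ 0.0303 < α = 0.05, reject H0; the evidence is statistically significant.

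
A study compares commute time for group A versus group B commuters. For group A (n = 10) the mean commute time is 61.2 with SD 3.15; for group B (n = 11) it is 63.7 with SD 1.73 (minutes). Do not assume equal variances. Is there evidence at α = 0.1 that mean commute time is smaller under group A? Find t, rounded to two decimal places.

Let group 1 = group A, group 2 = group B. H0: μ_1 = μ_2; H1: μ_1 < μ_2 (Welch's two-sample t-test, left-tailed).
t = (x̄_1 − x̄_2)/√(s_1²/n_1 + s_2²/n_2) = (61.2 − 63.7)/√(3.15²/10 + 1.73²/11) = -2.22
Welch–Satterthwaite df ≈ 13.69
p-value = P(T ≤ -2.22) ≈ 0.022
Since p ≈ 0.022 < α = 0.1, reject H0; the evidence is statistically significant.

-2.22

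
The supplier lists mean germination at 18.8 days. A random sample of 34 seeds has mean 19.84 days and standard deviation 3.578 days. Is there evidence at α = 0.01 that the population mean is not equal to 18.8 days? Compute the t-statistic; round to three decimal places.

1.695

H0: μ = 18.8; H1: μ ≠ 18.8 (one-sample t-test, two-sided).
t = (x̄ − μ₀)/(s/√n) = (19.84 − 18.8)/(3.578/√34) = 1.695
df = n − 1 = 33
Two-sided p-value ≈ 0.0995
Since p ≈ 0.0995 > α = 0.01, fail to reject H0; the data do not provide sufficient evidence against H0.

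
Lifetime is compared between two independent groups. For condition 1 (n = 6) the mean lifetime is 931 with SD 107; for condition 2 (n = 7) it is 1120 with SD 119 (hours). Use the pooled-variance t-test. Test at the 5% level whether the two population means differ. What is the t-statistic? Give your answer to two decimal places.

-2.99

Let group 1 = condition 1, group 2 = condition 2. H0: μ_1 = μ_2; H1: μ_1 ≠ μ_2 (two-sample pooled-variance t-test, two-sided).
s_p² = [(6−1)·107² + (7−1)·119²]/(6+7−2) = 12928.3
t = (931 − 1120)/√[12928.3·(1/6 + 1/7)] = -2.99
df = n₁ + n₂ − 2 = 11
Two-sided p-value ≈ 0.0123
Since p ≈ 0.0123 < α = 0.05, reject H0; the data support H1.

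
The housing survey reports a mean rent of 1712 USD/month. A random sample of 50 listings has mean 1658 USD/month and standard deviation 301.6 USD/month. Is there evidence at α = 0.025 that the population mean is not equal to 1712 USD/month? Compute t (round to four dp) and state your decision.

H0: μ = 1712; H1: μ ≠ 1712 (one-sample t-test, two-sided).
t = (x̄ − μ₀)/(s/√n) = (1658 − 1712)/(301.6/√50) = -1.2660
df = n − 1 = 49
Two-sided p-value ≈ 0.211
Since p ≈ 0.211 > α = 0.025, fail to reject H0; the evidence is not statistically significant.

t = -1.2660; fail to reject H0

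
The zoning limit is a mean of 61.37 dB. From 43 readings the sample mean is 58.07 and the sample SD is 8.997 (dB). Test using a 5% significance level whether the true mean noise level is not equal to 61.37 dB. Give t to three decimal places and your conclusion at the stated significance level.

t = -2.405; reject H0

H0: μ = 61.37; H1: μ ≠ 61.37 (one-sample t-test, two-sided).
t = (x̄ − μ₀)/(s/√n) = (58.07 − 61.37)/(8.997/√43) = -2.405
df = n − 1 = 42
Two-sided p-value ≈ 0.0206
Since p ≈ 0.0206 < α = 0.05, reject H0; the data support H1.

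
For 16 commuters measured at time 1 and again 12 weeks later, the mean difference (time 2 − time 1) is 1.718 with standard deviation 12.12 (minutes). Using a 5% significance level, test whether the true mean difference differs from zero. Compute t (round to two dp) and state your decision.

H0: μ_d = 0; H1: μ_d ≠ 0 (paired t-test on the differences, two-sided).
t = d̄/(s_d/√n) = 1.718/(12.12/√16) = 0.57
df = n − 1 = 15
Two-sided p-value ≈ 0.5791
Since p ≈ 0.5791 > α = 0.05, fail to reject H0; the data do not provide sufficient evidence against H0.

t = 0.57; fail to reject H0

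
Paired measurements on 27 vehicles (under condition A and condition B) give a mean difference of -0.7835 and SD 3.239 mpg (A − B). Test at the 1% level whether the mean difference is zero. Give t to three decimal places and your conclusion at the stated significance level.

H0: μ_d = 0; H1: μ_d ≠ 0 (paired t-test on the differences, two-sided).
t = d̄/(s_d/√n) = -0.7835/(3.239/√27) = -1.257
df = n − 1 = 26
Two-sided p-value ≈ 0.220
Since p ≈ 0.220 > α = 0.01, fail to reject H0; the data do not provide sufficient evidence against H0.

t = -1.257; fail to reject H0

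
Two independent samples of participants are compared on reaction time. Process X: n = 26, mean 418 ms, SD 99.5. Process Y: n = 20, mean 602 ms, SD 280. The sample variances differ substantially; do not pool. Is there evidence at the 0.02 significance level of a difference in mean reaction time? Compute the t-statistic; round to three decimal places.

-2.806

Let group 1 = process X, group 2 = process Y. H0: μ_1 = μ_2; H1: μ_1 ≠ μ_2 (Welch's two-sample t-test, two-sided).
t = (x̄_1 − x̄_2)/√(s_1²/n_1 + s_2²/n_2) = (418 − 602)/√(99.5²/26 + 280²/20) = -2.806
Welch–Satterthwaite df ≈ 22.71
Two-sided p-value ≈ 0.0101
Since p ≈ 0.0101 < α = 0.02, reject H0; the evidence is statistically significant.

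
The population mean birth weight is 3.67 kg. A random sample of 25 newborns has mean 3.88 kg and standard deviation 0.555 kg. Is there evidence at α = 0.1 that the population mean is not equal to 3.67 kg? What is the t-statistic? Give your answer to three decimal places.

1.892

H0: μ = 3.67; H1: μ ≠ 3.67 (one-sample t-test, two-sided).
t = (x̄ − μ₀)/(s/√n) = (3.88 − 3.67)/(0.555/√25) = 1.892
df = n − 1 = 24
Two-sided p-value ≈ 0.0706
Since p ≈ 0.0706 < α = 0.1, reject H0; the data support H1.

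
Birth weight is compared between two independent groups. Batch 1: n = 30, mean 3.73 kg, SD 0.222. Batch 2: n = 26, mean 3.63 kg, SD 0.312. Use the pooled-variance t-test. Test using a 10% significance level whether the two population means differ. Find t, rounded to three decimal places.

Let group 1 = batch 1, group 2 = batch 2. H0: μ_1 = μ_2; H1: μ_1 ≠ μ_2 (two-sample pooled-variance t-test, two-sided).
s_p² = [(30−1)·0.222² + (26−1)·0.312²]/(30+26−2) = 0.071534
t = (3.73 − 3.63)/√[0.071534·(1/30 + 1/26)] = 1.395
df = n₁ + n₂ − 2 = 54
Two-sided p-value ≈ 0.1686
Since p ≈ 0.1686 > α = 0.1, fail to reject H0; the data do not provide sufficient evidence against H0.

1.395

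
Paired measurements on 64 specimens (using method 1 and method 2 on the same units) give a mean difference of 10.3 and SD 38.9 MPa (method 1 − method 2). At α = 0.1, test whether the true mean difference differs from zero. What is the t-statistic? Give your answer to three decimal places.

H0: μ_d = 0; H1: μ_d ≠ 0 (paired t-test on the differences, two-sided).
t = d̄/(s_d/√n) = 10.3/(38.9/√64) = 2.118
df = n − 1 = 63
Two-sided p-value ≈ 0.038
Since p ≈ 0.038 < α = 0.1, reject H0; the evidence is statistically significant.

2.118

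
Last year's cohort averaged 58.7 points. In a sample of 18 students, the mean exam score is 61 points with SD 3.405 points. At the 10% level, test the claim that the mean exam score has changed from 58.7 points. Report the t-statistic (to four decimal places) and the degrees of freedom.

H0: μ = 58.7; H1: μ ≠ 58.7 (one-sample t-test, two-sided).
t = (x̄ − μ₀)/(s/√n) = (61 − 58.7)/(3.405/√18) = 2.8658
df = n − 1 = 17
Two-sided p-value ≈ 0.011
Since p ≈ 0.011 < α = 0.1, reject H0; the data support H1.

t = 2.8658, df = 17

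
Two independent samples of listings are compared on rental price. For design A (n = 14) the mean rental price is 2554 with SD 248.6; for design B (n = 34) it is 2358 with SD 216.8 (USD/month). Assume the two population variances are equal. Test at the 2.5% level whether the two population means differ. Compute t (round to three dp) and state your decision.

Let group 1 = design A, group 2 = design B. H0: μ_1 = μ_2; H1: μ_1 ≠ μ_2 (two-sample pooled-variance t-test, two-sided).
s_p² = [(14−1)·248.6² + (34−1)·216.8²]/(14+34−2) = 51184.8
t = (2554 − 2358)/√[51184.8·(1/14 + 1/34)] = 2.728
df = n₁ + n₂ − 2 = 46
Two-sided p-value ≈ 0.0090
Since p ≈ 0.0090 < α = 0.025, reject H0; the evidence is statistically significant.

t = 2.728; reject H0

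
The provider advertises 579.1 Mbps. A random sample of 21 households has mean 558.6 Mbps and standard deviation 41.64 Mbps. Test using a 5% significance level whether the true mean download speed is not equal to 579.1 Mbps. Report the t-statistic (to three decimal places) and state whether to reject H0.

t = -2.256; reject H0

H0: μ = 579.1; H1: μ ≠ 579.1 (one-sample t-test, two-sided).
t = (x̄ − μ₀)/(s/√n) = (558.6 − 579.1)/(41.64/√21) = -2.256
df = n − 1 = 20
Two-sided p-value ≈ 0.035
Since p ≈ 0.035 < α = 0.05, reject H0; the data support H1.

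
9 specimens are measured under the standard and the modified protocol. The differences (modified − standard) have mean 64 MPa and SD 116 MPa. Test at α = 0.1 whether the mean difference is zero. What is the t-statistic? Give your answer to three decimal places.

1.655

H0: μ_d = 0; H1: μ_d ≠ 0 (paired t-test on the differences, two-sided).
t = d̄/(s_d/√n) = 64/(116/√9) = 1.655
df = n − 1 = 8
Two-sided p-value ≈ 0.136
Since p ≈ 0.136 > α = 0.1, fail to reject H0; the evidence is not statistically significant.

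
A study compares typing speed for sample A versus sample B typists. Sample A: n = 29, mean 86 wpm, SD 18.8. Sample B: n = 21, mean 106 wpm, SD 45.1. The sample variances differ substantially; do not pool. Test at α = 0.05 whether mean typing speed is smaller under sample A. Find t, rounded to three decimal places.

-1.915

Let group 1 = sample A, group 2 = sample B. H0: μ_1 = μ_2; H1: μ_1 < μ_2 (Welch's two-sample t-test, left-tailed).
t = (x̄_1 − x̄_2)/√(s_1²/n_1 + s_2²/n_2) = (86 − 106)/√(18.8²/29 + 45.1²/21) = -1.915
Welch–Satterthwaite df ≈ 25.07
p-value = P(T ≤ -1.915) ≈ 0.033
Since p ≈ 0.033 < α = 0.05, reject H0; the data support H1.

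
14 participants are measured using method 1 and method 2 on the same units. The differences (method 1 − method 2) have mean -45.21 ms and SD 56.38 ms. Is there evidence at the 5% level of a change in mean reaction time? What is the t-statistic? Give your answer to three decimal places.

H0: μ_d = 0; H1: μ_d ≠ 0 (paired t-test on the differences, two-sided).
t = d̄/(s_d/√n) = -45.21/(56.38/√14) = -3.000
df = n − 1 = 13
Two-sided p-value ≈ 0.010
Since p ≈ 0.010 < α = 0.05, reject H0; the evidence is statistically significant.

-3.000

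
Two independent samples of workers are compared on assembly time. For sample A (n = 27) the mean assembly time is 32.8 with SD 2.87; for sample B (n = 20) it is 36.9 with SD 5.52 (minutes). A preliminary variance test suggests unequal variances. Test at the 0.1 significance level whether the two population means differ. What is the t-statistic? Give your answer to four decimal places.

Let group 1 = sample A, group 2 = sample B. H0: μ_1 = μ_2; H1: μ_1 ≠ μ_2 (Welch's two-sample t-test, two-sided).
t = (x̄_1 − x̄_2)/√(s_1²/n_1 + s_2²/n_2) = (32.8 − 36.9)/√(2.87²/27 + 5.52²/20) = -3.0320
Welch–Satterthwaite df ≈ 26.59
Two-sided p-value ≈ 0.005
Since p ≈ 0.005 < α = 0.1, reject H0; the evidence is statistically significant.

-3.0320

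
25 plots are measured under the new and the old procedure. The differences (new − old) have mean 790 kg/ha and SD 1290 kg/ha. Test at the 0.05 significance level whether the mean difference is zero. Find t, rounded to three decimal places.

H0: μ_d = 0; H1: μ_d ≠ 0 (paired t-test on the differences, two-sided).
t = d̄/(s_d/√n) = 790/(1290/√25) = 3.062
df = n − 1 = 24
Two-sided p-value ≈ 0.0054
Since p ≈ 0.0054 < α = 0.05, reject H0; the evidence is statistically significant.

3.062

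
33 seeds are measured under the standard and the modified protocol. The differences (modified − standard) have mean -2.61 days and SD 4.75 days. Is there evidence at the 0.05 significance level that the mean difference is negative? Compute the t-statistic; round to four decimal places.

H0: μ_d = 0; H1: μ_d < 0 (paired t-test on the differences, left-tailed).
t = d̄/(s_d/√n) = -2.61/(4.75/√33) = -3.1565
df = n − 1 = 32
p-value = P(T ≤ -3.1565) ≈ 0.0017
Since p ≈ 0.0017 < α = 0.05, reject H0; the evidence is statistically significant.

-3.1565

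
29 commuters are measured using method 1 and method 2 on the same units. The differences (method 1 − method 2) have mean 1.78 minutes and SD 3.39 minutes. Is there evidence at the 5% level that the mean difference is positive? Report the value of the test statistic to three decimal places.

H0: μ_d = 0; H1: μ_d > 0 (paired t-test on the differences, right-tailed).
t = d̄/(s_d/√n) = 1.78/(3.39/√29) = 2.828
df = n − 1 = 28
p-value = P(T ≥ 2.828) ≈ 0.0043
Since p ≈ 0.0043 < α = 0.05, reject H0; the data support H1.

2.828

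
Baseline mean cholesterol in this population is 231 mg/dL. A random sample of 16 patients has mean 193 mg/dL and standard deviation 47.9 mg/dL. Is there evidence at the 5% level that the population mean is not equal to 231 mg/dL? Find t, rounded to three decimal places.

-3.173

H0: μ = 231; H1: μ ≠ 231 (one-sample t-test, two-sided).
t = (x̄ − μ₀)/(s/√n) = (193 − 231)/(47.9/√16) = -3.173
df = n − 1 = 15
Two-sided p-value ≈ 0.006
Since p ≈ 0.006 < α = 0.05, reject H0; the evidence is statistically significant.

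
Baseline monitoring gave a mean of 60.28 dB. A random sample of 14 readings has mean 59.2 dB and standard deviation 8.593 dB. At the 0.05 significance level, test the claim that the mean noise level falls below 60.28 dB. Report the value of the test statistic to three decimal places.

H0: μ = 60.28; H1: μ < 60.28 (one-sample t-test, left-tailed).
t = (x̄ − μ₀)/(s/√n) = (59.2 − 60.28)/(8.593/√14) = -0.470
df = n − 1 = 13
p-value = P(T ≤ -0.470) ≈ 0.323
Since p ≈ 0.323 > α = 0.05, fail to reject H0; the data do not provide sufficient evidence against H0.

-0.470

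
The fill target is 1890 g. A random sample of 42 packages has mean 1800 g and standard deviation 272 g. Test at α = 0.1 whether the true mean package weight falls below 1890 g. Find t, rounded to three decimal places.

H0: μ = 1890; H1: μ < 1890 (one-sample t-test, left-tailed).
t = (x̄ − μ₀)/(s/√n) = (1800 − 1890)/(272/√42) = -2.144
df = n − 1 = 41
p-value = P(T ≤ -2.144) ≈ 0.0190
Since p ≈ 0.0190 < α = 0.1, reject H0; the data support H1.

-2.144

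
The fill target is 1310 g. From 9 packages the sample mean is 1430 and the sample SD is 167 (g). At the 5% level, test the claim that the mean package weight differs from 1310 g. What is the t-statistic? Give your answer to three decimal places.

2.156

H0: μ = 1310; H1: μ ≠ 1310 (one-sample t-test, two-sided).
t = (x̄ − μ₀)/(s/√n) = (1430 − 1310)/(167/√9) = 2.156
df = n − 1 = 8
Two-sided p-value ≈ 0.0632
Since p ≈ 0.0632 > α = 0.05, fail to reject H0; the data do not provide sufficient evidence against H0.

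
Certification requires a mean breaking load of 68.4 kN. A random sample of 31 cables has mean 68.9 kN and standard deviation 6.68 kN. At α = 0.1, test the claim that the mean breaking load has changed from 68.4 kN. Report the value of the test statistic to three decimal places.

0.417

H0: μ = 68.4; H1: μ ≠ 68.4 (one-sample t-test, two-sided).
t = (x̄ − μ₀)/(s/√n) = (68.9 − 68.4)/(6.68/√31) = 0.417
df = n − 1 = 30
Two-sided p-value ≈ 0.6798
Since p ≈ 0.6798 > α = 0.1, fail to reject H0; the evidence is not statistically significant.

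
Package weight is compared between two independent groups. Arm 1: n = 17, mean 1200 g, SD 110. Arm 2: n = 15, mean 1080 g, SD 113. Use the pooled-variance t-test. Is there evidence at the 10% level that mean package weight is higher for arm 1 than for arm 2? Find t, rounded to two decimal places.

Let group 1 = arm 1, group 2 = arm 2. H0: μ_1 = μ_2; H1: μ_1 > μ_2 (two-sample pooled-variance t-test, right-tailed).
s_p² = [(17−1)·110² + (15−1)·113²]/(17+15−2) = 12412.2
t = (1200 − 1080)/√[12412.2·(1/17 + 1/15)] = 3.04
df = n₁ + n₂ − 2 = 30
p-value = P(T ≥ 3.04) ≈ 0.0024
Since p ≈ 0.0024 < α = 0.1, reject H0; the evidence is statistically significant.

3.04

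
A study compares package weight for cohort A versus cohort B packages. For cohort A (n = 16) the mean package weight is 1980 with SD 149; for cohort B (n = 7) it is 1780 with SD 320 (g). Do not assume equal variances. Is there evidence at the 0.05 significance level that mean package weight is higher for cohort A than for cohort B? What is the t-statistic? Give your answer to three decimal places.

1.580

Let group 1 = cohort A, group 2 = cohort B. H0: μ_1 = μ_2; H1: μ_1 > μ_2 (Welch's two-sample t-test, right-tailed).
t = (x̄_1 − x̄_2)/√(s_1²/n_1 + s_2²/n_2) = (1980 − 1780)/√(149²/16 + 320²/7) = 1.580
Welch–Satterthwaite df ≈ 7.17
p-value = P(T ≥ 1.580) ≈ 0.079
Since p ≈ 0.079 > α = 0.05, fail to reject H0; the data do not provide sufficient evidence against H0.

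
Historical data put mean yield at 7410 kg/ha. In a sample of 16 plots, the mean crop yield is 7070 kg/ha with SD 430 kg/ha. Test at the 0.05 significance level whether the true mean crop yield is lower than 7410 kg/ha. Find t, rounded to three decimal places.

-3.163

H0: μ = 7410; H1: μ < 7410 (one-sample t-test, left-tailed).
t = (x̄ − μ₀)/(s/√n) = (7070 − 7410)/(430/√16) = -3.163
df = n − 1 = 15
p-value = P(T ≤ -3.163) ≈ 0.003
Since p ≈ 0.003 < α = 0.05, reject H0; the evidence is statistically significant.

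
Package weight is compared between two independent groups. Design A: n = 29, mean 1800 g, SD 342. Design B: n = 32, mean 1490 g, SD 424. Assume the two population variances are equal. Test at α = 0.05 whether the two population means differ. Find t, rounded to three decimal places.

Let group 1 = design A, group 2 = design B. H0: μ_1 = μ_2; H1: μ_1 ≠ μ_2 (two-sample pooled-variance t-test, two-sided).
s_p² = [(29−1)·342² + (32−1)·424²]/(29+32−2) = 149967
t = (1800 − 1490)/√[149967·(1/29 + 1/32)] = 3.122
df = n₁ + n₂ − 2 = 59
Two-sided p-value ≈ 0.003
Since p ≈ 0.003 < α = 0.05, reject H0; the evidence is statistically significant.

3.122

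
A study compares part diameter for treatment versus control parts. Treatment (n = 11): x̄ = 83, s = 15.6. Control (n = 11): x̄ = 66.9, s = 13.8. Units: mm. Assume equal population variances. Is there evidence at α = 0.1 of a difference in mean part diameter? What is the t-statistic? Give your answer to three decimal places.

Let group 1 = treatment, group 2 = control. H0: μ_1 = μ_2; H1: μ_1 ≠ μ_2 (two-sample pooled-variance t-test, two-sided).
s_p² = [(11−1)·15.6² + (11−1)·13.8²]/(11+11−2) = 216.9
t = (83 − 66.9)/√[216.9·(1/11 + 1/11)] = 2.564
df = n₁ + n₂ − 2 = 20
Two-sided p-value ≈ 0.0185
Since p ≈ 0.0185 < α = 0.1, reject H0; the evidence is statistically significant.

2.564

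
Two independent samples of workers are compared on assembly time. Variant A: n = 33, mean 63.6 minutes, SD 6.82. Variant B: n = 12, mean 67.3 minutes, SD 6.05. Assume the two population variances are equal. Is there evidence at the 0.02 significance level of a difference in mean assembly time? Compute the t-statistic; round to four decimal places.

-1.6551

Let group 1 = variant A, group 2 = variant B. H0: μ_1 = μ_2; H1: μ_1 ≠ μ_2 (two-sample pooled-variance t-test, two-sided).
s_p² = [(33−1)·6.82² + (12−1)·6.05²]/(33+12−2) = 43.9773
t = (63.6 − 67.3)/√[43.9773·(1/33 + 1/12)] = -1.6551
df = n₁ + n₂ − 2 = 43
Two-sided p-value ≈ 0.105
Since p ≈ 0.105 > α = 0.02, fail to reject H0; the data do not provide sufficient evidence against H0.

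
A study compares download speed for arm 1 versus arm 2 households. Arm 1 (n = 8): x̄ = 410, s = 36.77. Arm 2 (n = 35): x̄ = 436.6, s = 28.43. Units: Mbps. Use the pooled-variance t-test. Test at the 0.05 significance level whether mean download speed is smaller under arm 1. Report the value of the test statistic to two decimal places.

-2.26

Let group 1 = arm 1, group 2 = arm 2. H0: μ_1 = μ_2; H1: μ_1 < μ_2 (two-sample pooled-variance t-test, left-tailed).
s_p² = [(8−1)·36.77² + (35−1)·28.43²]/(8+35−2) = 901.103
t = (410 − 436.6)/√[901.103·(1/8 + 1/35)] = -2.26
df = n₁ + n₂ − 2 = 41
p-value = P(T ≤ -2.26) ≈ 0.0146
Since p ≈ 0.0146 < α = 0.05, reject H0; the data support H1.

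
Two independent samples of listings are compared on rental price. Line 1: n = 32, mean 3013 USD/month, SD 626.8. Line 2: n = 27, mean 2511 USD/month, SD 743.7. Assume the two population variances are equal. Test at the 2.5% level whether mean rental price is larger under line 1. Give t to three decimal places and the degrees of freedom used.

t = 2.814, df = 57

Let group 1 = line 1, group 2 = line 2. H0: μ_1 = μ_2; H1: μ_1 > μ_2 (two-sample pooled-variance t-test, right-tailed).
s_p² = [(32−1)·626.8² + (27−1)·743.7²]/(32+27−2) = 465957
t = (3013 − 2511)/√[465957·(1/32 + 1/27)] = 2.814
df = n₁ + n₂ − 2 = 57
p-value = P(T ≥ 2.814) ≈ 0.003
Since p ≈ 0.003 < α = 0.025, reject H0; the data support H1.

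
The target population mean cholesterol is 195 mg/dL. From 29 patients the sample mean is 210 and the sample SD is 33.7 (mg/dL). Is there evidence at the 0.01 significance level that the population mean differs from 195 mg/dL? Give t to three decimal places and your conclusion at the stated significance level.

H0: μ = 195; H1: μ ≠ 195 (one-sample t-test, two-sided).
t = (x̄ − μ₀)/(s/√n) = (210 − 195)/(33.7/√29) = 2.397
df = n − 1 = 28
Two-sided p-value ≈ 0.0234
Since p ≈ 0.0234 > α = 0.01, fail to reject H0; the evidence is not statistically significant.

t = 2.397; fail to reject H0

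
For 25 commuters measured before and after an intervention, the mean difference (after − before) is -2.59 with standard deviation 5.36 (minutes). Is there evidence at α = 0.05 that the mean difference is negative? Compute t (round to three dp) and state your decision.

t = -2.416; reject H0

H0: μ_d = 0; H1: μ_d < 0 (paired t-test on the differences, left-tailed).
t = d̄/(s_d/√n) = -2.59/(5.36/√25) = -2.416
df = n − 1 = 24
p-value = P(T ≤ -2.416) ≈ 0.0118
Since p ≈ 0.0118 < α = 0.05, reject H0; the data support H1.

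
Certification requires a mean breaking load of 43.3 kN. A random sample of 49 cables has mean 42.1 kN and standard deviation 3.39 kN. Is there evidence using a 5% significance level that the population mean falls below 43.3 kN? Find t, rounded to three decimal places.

H0: μ = 43.3; H1: μ < 43.3 (one-sample t-test, left-tailed).
t = (x̄ − μ₀)/(s/√n) = (42.1 − 43.3)/(3.39/√49) = -2.478
df = n − 1 = 48
p-value = P(T ≤ -2.478) ≈ 0.008
Since p ≈ 0.008 < α = 0.05, reject H0; the evidence is statistically significant.

-2.478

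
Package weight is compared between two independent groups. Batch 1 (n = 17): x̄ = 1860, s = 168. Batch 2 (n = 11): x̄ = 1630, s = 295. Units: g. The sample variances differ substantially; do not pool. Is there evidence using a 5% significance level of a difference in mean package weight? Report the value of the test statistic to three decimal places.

Let group 1 = batch 1, group 2 = batch 2. H0: μ_1 = μ_2; H1: μ_1 ≠ μ_2 (Welch's two-sample t-test, two-sided).
t = (x̄_1 − x̄_2)/√(s_1²/n_1 + s_2²/n_2) = (1860 − 1630)/√(168²/17 + 295²/11) = 2.351
Welch–Satterthwaite df ≈ 14.25
Two-sided p-value ≈ 0.034
Since p ≈ 0.034 < α = 0.05, reject H0; the data support H1.

2.351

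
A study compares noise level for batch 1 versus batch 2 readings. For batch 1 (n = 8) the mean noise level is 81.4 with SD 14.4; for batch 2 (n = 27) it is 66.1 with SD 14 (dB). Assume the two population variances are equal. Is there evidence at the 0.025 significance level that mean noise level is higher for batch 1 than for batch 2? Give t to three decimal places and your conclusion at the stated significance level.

Let group 1 = batch 1, group 2 = batch 2. H0: μ_1 = μ_2; H1: μ_1 > μ_2 (two-sample pooled-variance t-test, right-tailed).
s_p² = [(8−1)·14.4² + (27−1)·14²]/(8+27−2) = 198.41
t = (81.4 − 66.1)/√[198.41·(1/8 + 1/27)] = 2.698
df = n₁ + n₂ − 2 = 33
p-value = P(T ≥ 2.698) ≈ 0.005
Since p ≈ 0.005 < α = 0.025, reject H0; the evidence is statistically significant.

t = 2.698; reject H0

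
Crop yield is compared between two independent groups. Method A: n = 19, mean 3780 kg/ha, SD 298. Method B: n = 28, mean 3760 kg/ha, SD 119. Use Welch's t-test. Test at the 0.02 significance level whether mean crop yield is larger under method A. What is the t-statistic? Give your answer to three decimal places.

Let group 1 = method A, group 2 = method B. H0: μ_1 = μ_2; H1: μ_1 > μ_2 (Welch's two-sample t-test, right-tailed).
t = (x̄_1 − x̄_2)/√(s_1²/n_1 + s_2²/n_2) = (3780 − 3760)/√(298²/19 + 119²/28) = 0.278
Welch–Satterthwaite df ≈ 21.94
p-value = P(T ≥ 0.278) ≈ 0.392
Since p ≈ 0.392 > α = 0.02, fail to reject H0; the data do not provide sufficient evidence against H0.

0.278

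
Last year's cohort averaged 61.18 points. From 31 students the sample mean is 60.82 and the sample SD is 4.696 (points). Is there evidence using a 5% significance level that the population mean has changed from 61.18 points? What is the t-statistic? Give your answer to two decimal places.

-0.43

H0: μ = 61.18; H1: μ ≠ 61.18 (one-sample t-test, two-sided).
t = (x̄ − μ₀)/(s/√n) = (60.82 − 61.18)/(4.696/√31) = -0.43
df = n − 1 = 30
Two-sided p-value ≈ 0.673
Since p ≈ 0.673 > α = 0.05, fail to reject H0; the evidence is not statistically significant.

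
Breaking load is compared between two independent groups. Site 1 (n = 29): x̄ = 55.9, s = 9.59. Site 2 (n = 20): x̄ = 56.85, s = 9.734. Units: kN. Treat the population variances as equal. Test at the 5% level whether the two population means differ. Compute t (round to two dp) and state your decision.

Let group 1 = site 1, group 2 = site 2. H0: μ_1 = μ_2; H1: μ_1 ≠ μ_2 (two-sample pooled-variance t-test, two-sided).
s_p² = [(29−1)·9.59² + (20−1)·9.734²]/(29+20−2) = 93.093
t = (55.9 − 56.85)/√[93.093·(1/29 + 1/20)] = -0.34
df = n₁ + n₂ − 2 = 47
Two-sided p-value ≈ 0.736
Since p ≈ 0.736 > α = 0.05, fail to reject H0; the data do not provide sufficient evidence against H0.

t = -0.34; fail to reject H0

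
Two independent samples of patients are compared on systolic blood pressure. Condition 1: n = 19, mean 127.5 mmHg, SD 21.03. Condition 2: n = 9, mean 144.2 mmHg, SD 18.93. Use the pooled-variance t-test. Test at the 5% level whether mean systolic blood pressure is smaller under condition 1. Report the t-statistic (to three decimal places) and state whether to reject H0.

Let group 1 = condition 1, group 2 = condition 2. H0: μ_1 = μ_2; H1: μ_1 < μ_2 (two-sample pooled-variance t-test, left-tailed).
s_p² = [(19−1)·21.03² + (9−1)·18.93²]/(19+9−2) = 416.441
t = (127.5 − 144.2)/√[416.441·(1/19 + 1/9)] = -2.022
df = n₁ + n₂ − 2 = 26
p-value = P(T ≤ -2.022) ≈ 0.0268
Since p ≈ 0.0268 < α = 0.05, reject H0; the data support H1.

t = -2.022; reject H0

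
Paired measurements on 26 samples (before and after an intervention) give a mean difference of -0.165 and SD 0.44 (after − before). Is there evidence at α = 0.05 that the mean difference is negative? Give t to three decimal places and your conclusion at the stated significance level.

H0: μ_d = 0; H1: μ_d < 0 (paired t-test on the differences, left-tailed).
t = d̄/(s_d/√n) = -0.165/(0.44/√26) = -1.912
df = n − 1 = 25
p-value = P(T ≤ -1.912) ≈ 0.034
Since p ≈ 0.034 < α = 0.05, reject H0; the data support H1.

t = -1.912; reject H0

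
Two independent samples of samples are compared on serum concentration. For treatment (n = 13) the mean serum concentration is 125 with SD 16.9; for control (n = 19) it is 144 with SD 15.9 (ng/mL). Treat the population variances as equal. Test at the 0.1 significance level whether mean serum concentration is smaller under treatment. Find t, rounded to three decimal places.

Let group 1 = treatment, group 2 = control. H0: μ_1 = μ_2; H1: μ_1 < μ_2 (two-sample pooled-variance t-test, left-tailed).
s_p² = [(13−1)·16.9² + (19−1)·15.9²]/(13+19−2) = 265.93
t = (125 − 144)/√[265.93·(1/13 + 1/19)] = -3.237
df = n₁ + n₂ − 2 = 30
p-value = P(T ≤ -3.237) ≈ 0.0015
Since p ≈ 0.0015 < α = 0.1, reject H0; the evidence is statistically significant.

-3.237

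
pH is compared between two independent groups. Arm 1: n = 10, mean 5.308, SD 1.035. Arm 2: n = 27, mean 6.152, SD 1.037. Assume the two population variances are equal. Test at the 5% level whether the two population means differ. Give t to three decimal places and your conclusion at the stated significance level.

t = -2.200; reject H0

Let group 1 = arm 1, group 2 = arm 2. H0: μ_1 = μ_2; H1: μ_1 ≠ μ_2 (two-sample pooled-variance t-test, two-sided).
s_p² = [(10−1)·1.035² + (27−1)·1.037²]/(10+27−2) = 1.0743
t = (5.308 − 6.152)/√[1.0743·(1/10 + 1/27)] = -2.200
df = n₁ + n₂ − 2 = 35
Two-sided p-value ≈ 0.035
Since p ≈ 0.035 < α = 0.05, reject H0; the data support H1.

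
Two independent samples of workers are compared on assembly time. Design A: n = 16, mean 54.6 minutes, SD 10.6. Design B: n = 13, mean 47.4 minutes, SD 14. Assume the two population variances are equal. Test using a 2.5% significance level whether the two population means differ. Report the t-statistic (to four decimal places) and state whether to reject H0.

t = 1.5769; fail to reject H0

Let group 1 = design A, group 2 = design B. H0: μ_1 = μ_2; H1: μ_1 ≠ μ_2 (two-sample pooled-variance t-test, two-sided).
s_p² = [(16−1)·10.6² + (13−1)·14²]/(16+13−2) = 149.533
t = (54.6 − 47.4)/√[149.533·(1/16 + 1/13)] = 1.5769
df = n₁ + n₂ − 2 = 27
Two-sided p-value ≈ 0.1265
Since p ≈ 0.1265 > α = 0.025, fail to reject H0; the data do not provide sufficient evidence against H0.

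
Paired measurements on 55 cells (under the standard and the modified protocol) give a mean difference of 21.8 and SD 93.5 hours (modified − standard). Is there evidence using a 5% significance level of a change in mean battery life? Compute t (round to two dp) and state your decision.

H0: μ_d = 0; H1: μ_d ≠ 0 (paired t-test on the differences, two-sided).
t = d̄/(s_d/√n) = 21.8/(93.5/√55) = 1.73
df = n − 1 = 54
Two-sided p-value ≈ 0.0895
Since p ≈ 0.0895 > α = 0.05, fail to reject H0; the data do not provide sufficient evidence against H0.

t = 1.73; fail to reject H0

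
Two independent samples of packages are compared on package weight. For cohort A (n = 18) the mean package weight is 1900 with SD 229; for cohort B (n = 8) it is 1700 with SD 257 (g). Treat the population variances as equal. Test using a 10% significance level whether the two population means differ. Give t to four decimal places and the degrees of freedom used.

t = 1.9817, df = 24

Let group 1 = cohort A, group 2 = cohort B. H0: μ_1 = μ_2; H1: μ_1 ≠ μ_2 (two-sample pooled-variance t-test, two-sided).
s_p² = [(18−1)·229² + (8−1)·257²]/(18+8−2) = 56410
t = (1900 − 1700)/√[56410·(1/18 + 1/8)] = 1.9817
df = n₁ + n₂ − 2 = 24
Two-sided p-value ≈ 0.059
Since p ≈ 0.059 < α = 0.1, reject H0; the data support H1.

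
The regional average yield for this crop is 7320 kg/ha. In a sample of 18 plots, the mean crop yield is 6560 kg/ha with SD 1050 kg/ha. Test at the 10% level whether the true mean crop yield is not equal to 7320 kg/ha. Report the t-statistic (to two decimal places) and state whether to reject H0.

H0: μ = 7320; H1: μ ≠ 7320 (one-sample t-test, two-sided).
t = (x̄ − μ₀)/(s/√n) = (6560 − 7320)/(1050/√18) = -3.07
df = n − 1 = 17
Two-sided p-value ≈ 0.007
Since p ≈ 0.007 < α = 0.1, reject H0; the data support H1.

t = -3.07; reject H0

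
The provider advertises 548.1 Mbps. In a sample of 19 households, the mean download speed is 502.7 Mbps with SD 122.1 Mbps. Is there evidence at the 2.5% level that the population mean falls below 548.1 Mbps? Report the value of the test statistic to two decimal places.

H0: μ = 548.1; H1: μ < 548.1 (one-sample t-test, left-tailed).
t = (x̄ − μ₀)/(s/√n) = (502.7 − 548.1)/(122.1/√19) = -1.62
df = n − 1 = 18
p-value = P(T ≤ -1.62) ≈ 0.061
Since p ≈ 0.061 > α = 0.025, fail to reject H0; the evidence is not statistically significant.

-1.62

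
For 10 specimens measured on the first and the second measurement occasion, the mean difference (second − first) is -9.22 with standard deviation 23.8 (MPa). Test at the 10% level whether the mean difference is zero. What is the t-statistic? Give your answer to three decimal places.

H0: μ_d = 0; H1: μ_d ≠ 0 (paired t-test on the differences, two-sided).
t = d̄/(s_d/√n) = -9.22/(23.8/√10) = -1.225
df = n − 1 = 9
Two-sided p-value ≈ 0.2516
Since p ≈ 0.2516 > α = 0.1, fail to reject H0; the data do not provide sufficient evidence against H0.

-1.225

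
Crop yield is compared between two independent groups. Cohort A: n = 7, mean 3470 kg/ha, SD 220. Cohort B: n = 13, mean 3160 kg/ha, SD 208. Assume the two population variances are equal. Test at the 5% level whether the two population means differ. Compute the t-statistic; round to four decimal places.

Let group 1 = cohort A, group 2 = cohort B. H0: μ_1 = μ_2; H1: μ_1 ≠ μ_2 (two-sample pooled-variance t-test, two-sided).
s_p² = [(7−1)·220² + (13−1)·208²]/(7+13−2) = 44976
t = (3470 − 3160)/√[44976·(1/7 + 1/13)] = 3.1180
df = n₁ + n₂ − 2 = 18
Two-sided p-value ≈ 0.0059
Since p ≈ 0.0059 < α = 0.05, reject H0; the evidence is statistically significant.

3.1180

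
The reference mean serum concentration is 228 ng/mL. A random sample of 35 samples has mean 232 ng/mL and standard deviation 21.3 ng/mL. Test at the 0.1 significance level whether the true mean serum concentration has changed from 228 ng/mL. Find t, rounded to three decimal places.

1.111

H0: μ = 228; H1: μ ≠ 228 (one-sample t-test, two-sided).
t = (x̄ − μ₀)/(s/√n) = (232 − 228)/(21.3/√35) = 1.111
df = n − 1 = 34
Two-sided p-value ≈ 0.274
Since p ≈ 0.274 > α = 0.1, fail to reject H0; the data do not provide sufficient evidence against H0.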